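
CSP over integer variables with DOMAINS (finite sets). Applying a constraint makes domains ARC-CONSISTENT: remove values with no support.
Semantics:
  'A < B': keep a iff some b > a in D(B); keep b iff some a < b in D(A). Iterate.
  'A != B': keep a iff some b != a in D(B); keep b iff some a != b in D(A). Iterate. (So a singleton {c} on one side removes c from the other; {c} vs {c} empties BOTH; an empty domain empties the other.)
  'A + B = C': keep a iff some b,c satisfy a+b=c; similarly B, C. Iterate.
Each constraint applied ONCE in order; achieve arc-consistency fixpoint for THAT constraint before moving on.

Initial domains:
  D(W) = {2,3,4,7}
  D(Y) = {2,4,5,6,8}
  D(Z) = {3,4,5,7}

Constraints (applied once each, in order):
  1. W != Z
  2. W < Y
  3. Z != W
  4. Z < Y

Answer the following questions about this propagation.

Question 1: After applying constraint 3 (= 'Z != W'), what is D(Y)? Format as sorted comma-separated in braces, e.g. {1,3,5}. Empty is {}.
Constraint 1 (W != Z) on D(W)={2,3,4,7} D(Z)={3,4,5,7}: no change
Constraint 2 (W < Y) on D(W)={2,3,4,7} D(Y)={2,4,5,6,8}: Y {2,4,5,6,8}->{4,5,6,8}
Constraint 3 (Z != W) on D(Z)={3,4,5,7} D(W)={2,3,4,7}: no change
So after constraint 3: D(Y) = {4,5,6,8}

Answer: {4,5,6,8}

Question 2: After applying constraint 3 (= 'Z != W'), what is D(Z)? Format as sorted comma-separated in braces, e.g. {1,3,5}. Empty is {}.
Answer: {3,4,5,7}

Derivation:
Constraint 1 (W != Z) on D(W)={2,3,4,7} D(Z)={3,4,5,7}: no change
Constraint 2 (W < Y) on D(W)={2,3,4,7} D(Y)={2,4,5,6,8}: Y {2,4,5,6,8}->{4,5,6,8}
Constraint 3 (Z != W) on D(Z)={3,4,5,7} D(W)={2,3,4,7}: no change
So after constraint 3: D(Z) = {3,4,5,7}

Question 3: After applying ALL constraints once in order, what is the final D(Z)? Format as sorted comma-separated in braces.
Answer: {3,4,5,7}

Derivation:
Constraint 1 (W != Z) on D(W)={2,3,4,7} D(Z)={3,4,5,7}: no change
Constraint 2 (W < Y) on D(W)={2,3,4,7} D(Y)={2,4,5,6,8}: Y {2,4,5,6,8}->{4,5,6,8}
Constraint 3 (Z != W) on D(Z)={3,4,5,7} D(W)={2,3,4,7}: no change
Constraint 4 (Z < Y) on D(Z)={3,4,5,7} D(Y)={4,5,6,8}: no change
So after all 4 constraints: D(Z) = {3,4,5,7}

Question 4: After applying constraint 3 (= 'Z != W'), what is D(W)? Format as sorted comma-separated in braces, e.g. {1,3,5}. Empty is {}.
Answer: {2,3,4,7}

Derivation:
Constraint 1 (W != Z) on D(W)={2,3,4,7} D(Z)={3,4,5,7}: no change
Constraint 2 (W < Y) on D(W)={2,3,4,7} D(Y)={2,4,5,6,8}: Y {2,4,5,6,8}->{4,5,6,8}
Constraint 3 (Z != W) on D(Z)={3,4,5,7} D(W)={2,3,4,7}: no change
So after constraint 3: D(W) = {2,3,4,7}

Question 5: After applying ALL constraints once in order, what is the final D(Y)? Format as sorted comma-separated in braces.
Constraint 1 (W != Z) on D(W)={2,3,4,7} D(Z)={3,4,5,7}: no change
Constraint 2 (W < Y) on D(W)={2,3,4,7} D(Y)={2,4,5,6,8}: Y {2,4,5,6,8}->{4,5,6,8}
Constraint 3 (Z != W) on D(Z)={3,4,5,7} D(W)={2,3,4,7}: no change
Constraint 4 (Z < Y) on D(Z)={3,4,5,7} D(Y)={4,5,6,8}: no change
So after all 4 constraints: D(Y) = {4,5,6,8}

Answer: {4,5,6,8}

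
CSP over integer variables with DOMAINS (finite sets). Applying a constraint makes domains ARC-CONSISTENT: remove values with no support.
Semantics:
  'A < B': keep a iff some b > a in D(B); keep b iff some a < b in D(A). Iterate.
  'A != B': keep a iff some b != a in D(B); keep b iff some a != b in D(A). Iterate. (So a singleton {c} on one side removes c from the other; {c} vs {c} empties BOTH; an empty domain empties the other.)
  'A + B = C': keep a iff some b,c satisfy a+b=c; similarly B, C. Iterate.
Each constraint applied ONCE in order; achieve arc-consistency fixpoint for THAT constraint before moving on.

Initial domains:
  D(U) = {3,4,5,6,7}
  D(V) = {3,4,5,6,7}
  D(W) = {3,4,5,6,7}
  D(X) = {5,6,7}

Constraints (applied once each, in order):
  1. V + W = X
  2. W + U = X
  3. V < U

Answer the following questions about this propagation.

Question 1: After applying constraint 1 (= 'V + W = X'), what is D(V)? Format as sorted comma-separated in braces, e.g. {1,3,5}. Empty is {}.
Answer: {3,4}

Derivation:
Constraint 1 (V + W = X) on D(V)={3,4,5,6,7} D(W)={3,4,5,6,7} D(X)={5,6,7}: V {3,4,5,6,7}->{3,4}; W {3,4,5,6,7}->{3,4}; X {5,6,7}->{6,7}
So after constraint 1: D(V) = {3,4}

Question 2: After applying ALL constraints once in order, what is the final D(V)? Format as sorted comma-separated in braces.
Constraint 1 (V + W = X) on D(V)={3,4,5,6,7} D(W)={3,4,5,6,7} D(X)={5,6,7}: V {3,4,5,6,7}->{3,4}; W {3,4,5,6,7}->{3,4}; X {5,6,7}->{6,7}
Constraint 2 (W + U = X) on D(W)={3,4} D(U)={3,4,5,6,7} D(X)={6,7}: U {3,4,5,6,7}->{3,4}
Constraint 3 (V < U) on D(V)={3,4} D(U)={3,4}: V {3,4}->{3}; U {3,4}->{4}
So after all 3 constraints: D(V) = {3}

Answer: {3}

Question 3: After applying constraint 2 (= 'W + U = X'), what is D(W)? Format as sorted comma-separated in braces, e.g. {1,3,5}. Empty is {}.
Constraint 1 (V + W = X) on D(V)={3,4,5,6,7} D(W)={3,4,5,6,7} D(X)={5,6,7}: V {3,4,5,6,7}->{3,4}; W {3,4,5,6,7}->{3,4}; X {5,6,7}->{6,7}
Constraint 2 (W + U = X) on D(W)={3,4} D(U)={3,4,5,6,7} D(X)={6,7}: U {3,4,5,6,7}->{3,4}
So after constraint 2: D(W) = {3,4}

Answer: {3,4}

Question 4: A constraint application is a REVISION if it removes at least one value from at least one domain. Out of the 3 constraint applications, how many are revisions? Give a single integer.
Answer: 3

Derivation:
Constraint 1 (V + W = X) on D(V)={3,4,5,6,7} D(W)={3,4,5,6,7} D(X)={5,6,7}: V {3,4,5,6,7}->{3,4}; W {3,4,5,6,7}->{3,4}; X {5,6,7}->{6,7} => REVISION
Constraint 2 (W + U = X) on D(W)={3,4} D(U)={3,4,5,6,7} D(X)={6,7}: U {3,4,5,6,7}->{3,4} => REVISION
Constraint 3 (V < U) on D(V)={3,4} D(U)={3,4}: V {3,4}->{3}; U {3,4}->{4} => REVISION
Total revisions = 3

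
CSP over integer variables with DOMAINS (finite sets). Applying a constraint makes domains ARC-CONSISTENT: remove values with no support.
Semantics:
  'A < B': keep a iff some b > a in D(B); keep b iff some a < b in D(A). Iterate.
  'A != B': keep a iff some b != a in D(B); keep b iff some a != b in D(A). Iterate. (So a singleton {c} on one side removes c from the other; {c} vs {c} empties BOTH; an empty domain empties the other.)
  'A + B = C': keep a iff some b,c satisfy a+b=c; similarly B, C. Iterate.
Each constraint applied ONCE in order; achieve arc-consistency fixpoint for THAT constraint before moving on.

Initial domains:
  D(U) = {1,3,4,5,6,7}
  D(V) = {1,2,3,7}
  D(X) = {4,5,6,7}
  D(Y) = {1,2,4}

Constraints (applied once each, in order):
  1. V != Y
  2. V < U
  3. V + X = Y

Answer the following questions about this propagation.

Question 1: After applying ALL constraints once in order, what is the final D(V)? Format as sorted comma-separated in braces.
Constraint 1 (V != Y) on D(V)={1,2,3,7} D(Y)={1,2,4}: no change
Constraint 2 (V < U) on D(V)={1,2,3,7} D(U)={1,3,4,5,6,7}: V {1,2,3,7}->{1,2,3}; U {1,3,4,5,6,7}->{3,4,5,6,7}
Constraint 3 (V + X = Y) on D(V)={1,2,3} D(X)={4,5,6,7} D(Y)={1,2,4}: V {1,2,3}->{}; X {4,5,6,7}->{}; Y {1,2,4}->{}
So after all 3 constraints: D(V) = {}

Answer: {}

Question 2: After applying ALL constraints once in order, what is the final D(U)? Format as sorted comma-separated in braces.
Answer: {3,4,5,6,7}

Derivation:
Constraint 1 (V != Y) on D(V)={1,2,3,7} D(Y)={1,2,4}: no change
Constraint 2 (V < U) on D(V)={1,2,3,7} D(U)={1,3,4,5,6,7}: V {1,2,3,7}->{1,2,3}; U {1,3,4,5,6,7}->{3,4,5,6,7}
Constraint 3 (V + X = Y) on D(V)={1,2,3} D(X)={4,5,6,7} D(Y)={1,2,4}: V {1,2,3}->{}; X {4,5,6,7}->{}; Y {1,2,4}->{}
So after all 3 constraints: D(U) = {3,4,5,6,7}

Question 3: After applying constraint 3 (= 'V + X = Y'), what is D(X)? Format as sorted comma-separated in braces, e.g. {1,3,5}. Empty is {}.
Answer: {}

Derivation:
Constraint 1 (V != Y) on D(V)={1,2,3,7} D(Y)={1,2,4}: no change
Constraint 2 (V < U) on D(V)={1,2,3,7} D(U)={1,3,4,5,6,7}: V {1,2,3,7}->{1,2,3}; U {1,3,4,5,6,7}->{3,4,5,6,7}
Constraint 3 (V + X = Y) on D(V)={1,2,3} D(X)={4,5,6,7} D(Y)={1,2,4}: V {1,2,3}->{}; X {4,5,6,7}->{}; Y {1,2,4}->{}
So after constraint 3: D(X) = {}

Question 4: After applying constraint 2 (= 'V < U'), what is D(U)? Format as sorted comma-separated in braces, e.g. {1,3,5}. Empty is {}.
Answer: {3,4,5,6,7}

Derivation:
Constraint 1 (V != Y) on D(V)={1,2,3,7} D(Y)={1,2,4}: no change
Constraint 2 (V < U) on D(V)={1,2,3,7} D(U)={1,3,4,5,6,7}: V {1,2,3,7}->{1,2,3}; U {1,3,4,5,6,7}->{3,4,5,6,7}
So after constraint 2: D(U) = {3,4,5,6,7}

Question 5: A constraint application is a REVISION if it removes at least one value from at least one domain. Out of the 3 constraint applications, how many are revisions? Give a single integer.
Constraint 1 (V != Y) on D(V)={1,2,3,7} D(Y)={1,2,4}: no change => not a revision
Constraint 2 (V < U) on D(V)={1,2,3,7} D(U)={1,3,4,5,6,7}: V {1,2,3,7}->{1,2,3}; U {1,3,4,5,6,7}->{3,4,5,6,7} => REVISION
Constraint 3 (V + X = Y) on D(V)={1,2,3} D(X)={4,5,6,7} D(Y)={1,2,4}: V {1,2,3}->{}; X {4,5,6,7}->{}; Y {1,2,4}->{} => REVISION
Total revisions = 2

Answer: 2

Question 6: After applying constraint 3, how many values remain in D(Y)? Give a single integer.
Answer: 0

Derivation:
Constraint 1 (V != Y) on D(V)={1,2,3,7} D(Y)={1,2,4}: no change
Constraint 2 (V < U) on D(V)={1,2,3,7} D(U)={1,3,4,5,6,7}: V {1,2,3,7}->{1,2,3}; U {1,3,4,5,6,7}->{3,4,5,6,7}
Constraint 3 (V + X = Y) on D(V)={1,2,3} D(X)={4,5,6,7} D(Y)={1,2,4}: V {1,2,3}->{}; X {4,5,6,7}->{}; Y {1,2,4}->{}
So after constraint 3: D(Y)={}, size = 0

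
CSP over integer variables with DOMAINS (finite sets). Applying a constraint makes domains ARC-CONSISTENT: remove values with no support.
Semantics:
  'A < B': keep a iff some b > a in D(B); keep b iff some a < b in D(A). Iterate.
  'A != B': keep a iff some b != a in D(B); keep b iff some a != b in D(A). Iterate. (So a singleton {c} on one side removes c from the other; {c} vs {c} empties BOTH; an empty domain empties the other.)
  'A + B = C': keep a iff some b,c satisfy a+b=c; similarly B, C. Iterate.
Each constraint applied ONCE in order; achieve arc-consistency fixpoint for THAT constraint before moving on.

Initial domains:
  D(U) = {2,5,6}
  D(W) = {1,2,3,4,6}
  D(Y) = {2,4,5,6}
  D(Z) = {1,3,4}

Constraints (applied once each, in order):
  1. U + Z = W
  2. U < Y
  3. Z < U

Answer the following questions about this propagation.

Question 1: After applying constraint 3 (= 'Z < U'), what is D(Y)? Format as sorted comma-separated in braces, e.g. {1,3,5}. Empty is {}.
Answer: {4,5,6}

Derivation:
Constraint 1 (U + Z = W) on D(U)={2,5,6} D(Z)={1,3,4} D(W)={1,2,3,4,6}: U {2,5,6}->{2,5}; Z {1,3,4}->{1,4}; W {1,2,3,4,6}->{3,6}
Constraint 2 (U < Y) on D(U)={2,5} D(Y)={2,4,5,6}: Y {2,4,5,6}->{4,5,6}
Constraint 3 (Z < U) on D(Z)={1,4} D(U)={2,5}: no change
So after constraint 3: D(Y) = {4,5,6}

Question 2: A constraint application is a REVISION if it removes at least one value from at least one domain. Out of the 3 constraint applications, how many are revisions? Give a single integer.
Answer: 2

Derivation:
Constraint 1 (U + Z = W) on D(U)={2,5,6} D(Z)={1,3,4} D(W)={1,2,3,4,6}: U {2,5,6}->{2,5}; Z {1,3,4}->{1,4}; W {1,2,3,4,6}->{3,6} => REVISION
Constraint 2 (U < Y) on D(U)={2,5} D(Y)={2,4,5,6}: Y {2,4,5,6}->{4,5,6} => REVISION
Constraint 3 (Z < U) on D(Z)={1,4} D(U)={2,5}: no change => not a revision
Total revisions = 2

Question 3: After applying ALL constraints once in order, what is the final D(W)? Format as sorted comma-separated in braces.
Answer: {3,6}

Derivation:
Constraint 1 (U + Z = W) on D(U)={2,5,6} D(Z)={1,3,4} D(W)={1,2,3,4,6}: U {2,5,6}->{2,5}; Z {1,3,4}->{1,4}; W {1,2,3,4,6}->{3,6}
Constraint 2 (U < Y) on D(U)={2,5} D(Y)={2,4,5,6}: Y {2,4,5,6}->{4,5,6}
Constraint 3 (Z < U) on D(Z)={1,4} D(U)={2,5}: no change
So after all 3 constraints: D(W) = {3,6}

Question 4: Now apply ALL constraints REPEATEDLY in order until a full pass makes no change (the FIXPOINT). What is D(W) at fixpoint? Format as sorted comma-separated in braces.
Answer: {3,6}

Derivation:
pass 0 (initial): D(W)={1,2,3,4,6}
pass 1: U {2,5,6}->{2,5}; W {1,2,3,4,6}->{3,6}; Y {2,4,5,6}->{4,5,6}; Z {1,3,4}->{1,4}
pass 2: no change
Fixpoint after 2 passes: D(W) = {3,6}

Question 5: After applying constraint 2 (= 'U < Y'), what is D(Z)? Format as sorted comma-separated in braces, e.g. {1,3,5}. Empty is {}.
Answer: {1,4}

Derivation:
Constraint 1 (U + Z = W) on D(U)={2,5,6} D(Z)={1,3,4} D(W)={1,2,3,4,6}: U {2,5,6}->{2,5}; Z {1,3,4}->{1,4}; W {1,2,3,4,6}->{3,6}
Constraint 2 (U < Y) on D(U)={2,5} D(Y)={2,4,5,6}: Y {2,4,5,6}->{4,5,6}
So after constraint 2: D(Z) = {1,4}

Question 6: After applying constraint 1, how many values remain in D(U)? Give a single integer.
Answer: 2

Derivation:
Constraint 1 (U + Z = W) on D(U)={2,5,6} D(Z)={1,3,4} D(W)={1,2,3,4,6}: U {2,5,6}->{2,5}; Z {1,3,4}->{1,4}; W {1,2,3,4,6}->{3,6}
So after constraint 1: D(U)={2,5}, size = 2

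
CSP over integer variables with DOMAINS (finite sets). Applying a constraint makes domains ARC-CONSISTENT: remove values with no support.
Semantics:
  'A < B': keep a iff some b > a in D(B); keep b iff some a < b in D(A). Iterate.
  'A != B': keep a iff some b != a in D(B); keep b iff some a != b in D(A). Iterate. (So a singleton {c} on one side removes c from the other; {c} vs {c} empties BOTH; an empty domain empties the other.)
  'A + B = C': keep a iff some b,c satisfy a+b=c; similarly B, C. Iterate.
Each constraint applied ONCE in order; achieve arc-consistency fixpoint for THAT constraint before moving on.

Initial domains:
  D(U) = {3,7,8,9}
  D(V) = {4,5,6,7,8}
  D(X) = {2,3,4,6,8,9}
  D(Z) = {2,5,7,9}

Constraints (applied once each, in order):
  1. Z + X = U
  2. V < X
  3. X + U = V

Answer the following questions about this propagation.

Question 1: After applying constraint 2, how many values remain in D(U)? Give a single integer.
Answer: 3

Derivation:
Constraint 1 (Z + X = U) on D(Z)={2,5,7,9} D(X)={2,3,4,6,8,9} D(U)={3,7,8,9}: Z {2,5,7,9}->{2,5,7}; X {2,3,4,6,8,9}->{2,3,4,6}; U {3,7,8,9}->{7,8,9}
Constraint 2 (V < X) on D(V)={4,5,6,7,8} D(X)={2,3,4,6}: V {4,5,6,7,8}->{4,5}; X {2,3,4,6}->{6}
So after constraint 2: D(U)={7,8,9}, size = 3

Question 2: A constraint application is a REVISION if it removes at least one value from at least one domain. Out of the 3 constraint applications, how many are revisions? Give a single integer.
Answer: 3

Derivation:
Constraint 1 (Z + X = U) on D(Z)={2,5,7,9} D(X)={2,3,4,6,8,9} D(U)={3,7,8,9}: Z {2,5,7,9}->{2,5,7}; X {2,3,4,6,8,9}->{2,3,4,6}; U {3,7,8,9}->{7,8,9} => REVISION
Constraint 2 (V < X) on D(V)={4,5,6,7,8} D(X)={2,3,4,6}: V {4,5,6,7,8}->{4,5}; X {2,3,4,6}->{6} => REVISION
Constraint 3 (X + U = V) on D(X)={6} D(U)={7,8,9} D(V)={4,5}: X {6}->{}; U {7,8,9}->{}; V {4,5}->{} => REVISION
Total revisions = 3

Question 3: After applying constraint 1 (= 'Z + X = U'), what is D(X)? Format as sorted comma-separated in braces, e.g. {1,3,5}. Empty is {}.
Constraint 1 (Z + X = U) on D(Z)={2,5,7,9} D(X)={2,3,4,6,8,9} D(U)={3,7,8,9}: Z {2,5,7,9}->{2,5,7}; X {2,3,4,6,8,9}->{2,3,4,6}; U {3,7,8,9}->{7,8,9}
So after constraint 1: D(X) = {2,3,4,6}

Answer: {2,3,4,6}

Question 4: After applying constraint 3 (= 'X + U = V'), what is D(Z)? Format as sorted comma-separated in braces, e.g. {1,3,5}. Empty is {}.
Constraint 1 (Z + X = U) on D(Z)={2,5,7,9} D(X)={2,3,4,6,8,9} D(U)={3,7,8,9}: Z {2,5,7,9}->{2,5,7}; X {2,3,4,6,8,9}->{2,3,4,6}; U {3,7,8,9}->{7,8,9}
Constraint 2 (V < X) on D(V)={4,5,6,7,8} D(X)={2,3,4,6}: V {4,5,6,7,8}->{4,5}; X {2,3,4,6}->{6}
Constraint 3 (X + U = V) on D(X)={6} D(U)={7,8,9} D(V)={4,5}: X {6}->{}; U {7,8,9}->{}; V {4,5}->{}
So after constraint 3: D(Z) = {2,5,7}

Answer: {2,5,7}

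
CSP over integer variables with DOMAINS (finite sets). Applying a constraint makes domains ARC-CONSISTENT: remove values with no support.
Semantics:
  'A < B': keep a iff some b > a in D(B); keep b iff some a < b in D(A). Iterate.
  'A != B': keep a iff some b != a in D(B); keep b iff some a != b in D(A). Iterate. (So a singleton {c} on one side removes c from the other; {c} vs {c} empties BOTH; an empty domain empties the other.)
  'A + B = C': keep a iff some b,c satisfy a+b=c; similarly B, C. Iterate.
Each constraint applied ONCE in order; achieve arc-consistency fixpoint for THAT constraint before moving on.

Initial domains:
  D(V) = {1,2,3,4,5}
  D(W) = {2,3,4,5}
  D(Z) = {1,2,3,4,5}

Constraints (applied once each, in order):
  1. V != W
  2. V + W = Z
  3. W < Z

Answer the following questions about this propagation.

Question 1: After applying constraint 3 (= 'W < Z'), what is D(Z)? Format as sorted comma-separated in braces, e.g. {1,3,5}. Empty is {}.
Answer: {3,4,5}

Derivation:
Constraint 1 (V != W) on D(V)={1,2,3,4,5} D(W)={2,3,4,5}: no change
Constraint 2 (V + W = Z) on D(V)={1,2,3,4,5} D(W)={2,3,4,5} D(Z)={1,2,3,4,5}: V {1,2,3,4,5}->{1,2,3}; W {2,3,4,5}->{2,3,4}; Z {1,2,3,4,5}->{3,4,5}
Constraint 3 (W < Z) on D(W)={2,3,4} D(Z)={3,4,5}: no change
So after constraint 3: D(Z) = {3,4,5}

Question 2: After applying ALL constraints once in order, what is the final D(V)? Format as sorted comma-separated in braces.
Answer: {1,2,3}

Derivation:
Constraint 1 (V != W) on D(V)={1,2,3,4,5} D(W)={2,3,4,5}: no change
Constraint 2 (V + W = Z) on D(V)={1,2,3,4,5} D(W)={2,3,4,5} D(Z)={1,2,3,4,5}: V {1,2,3,4,5}->{1,2,3}; W {2,3,4,5}->{2,3,4}; Z {1,2,3,4,5}->{3,4,5}
Constraint 3 (W < Z) on D(W)={2,3,4} D(Z)={3,4,5}: no change
So after all 3 constraints: D(V) = {1,2,3}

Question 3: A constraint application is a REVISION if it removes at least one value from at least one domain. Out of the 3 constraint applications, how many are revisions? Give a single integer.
Answer: 1

Derivation:
Constraint 1 (V != W) on D(V)={1,2,3,4,5} D(W)={2,3,4,5}: no change => not a revision
Constraint 2 (V + W = Z) on D(V)={1,2,3,4,5} D(W)={2,3,4,5} D(Z)={1,2,3,4,5}: V {1,2,3,4,5}->{1,2,3}; W {2,3,4,5}->{2,3,4}; Z {1,2,3,4,5}->{3,4,5} => REVISION
Constraint 3 (W < Z) on D(W)={2,3,4} D(Z)={3,4,5}: no change => not a revision
Total revisions = 1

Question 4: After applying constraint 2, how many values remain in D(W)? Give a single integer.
Answer: 3

Derivation:
Constraint 1 (V != W) on D(V)={1,2,3,4,5} D(W)={2,3,4,5}: no change
Constraint 2 (V + W = Z) on D(V)={1,2,3,4,5} D(W)={2,3,4,5} D(Z)={1,2,3,4,5}: V {1,2,3,4,5}->{1,2,3}; W {2,3,4,5}->{2,3,4}; Z {1,2,3,4,5}->{3,4,5}
So after constraint 2: D(W)={2,3,4}, size = 3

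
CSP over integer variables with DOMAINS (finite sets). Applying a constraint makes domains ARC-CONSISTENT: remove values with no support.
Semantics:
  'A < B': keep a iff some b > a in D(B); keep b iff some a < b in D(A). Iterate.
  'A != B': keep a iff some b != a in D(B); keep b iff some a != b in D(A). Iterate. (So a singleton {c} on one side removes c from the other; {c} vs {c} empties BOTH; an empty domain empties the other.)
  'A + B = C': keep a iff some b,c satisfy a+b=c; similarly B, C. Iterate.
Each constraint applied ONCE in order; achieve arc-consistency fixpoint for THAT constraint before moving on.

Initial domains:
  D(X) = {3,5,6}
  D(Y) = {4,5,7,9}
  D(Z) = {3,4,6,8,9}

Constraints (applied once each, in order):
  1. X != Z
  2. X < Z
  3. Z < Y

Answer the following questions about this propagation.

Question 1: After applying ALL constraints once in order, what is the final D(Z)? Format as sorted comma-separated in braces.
Constraint 1 (X != Z) on D(X)={3,5,6} D(Z)={3,4,6,8,9}: no change
Constraint 2 (X < Z) on D(X)={3,5,6} D(Z)={3,4,6,8,9}: Z {3,4,6,8,9}->{4,6,8,9}
Constraint 3 (Z < Y) on D(Z)={4,6,8,9} D(Y)={4,5,7,9}: Z {4,6,8,9}->{4,6,8}; Y {4,5,7,9}->{5,7,9}
So after all 3 constraints: D(Z) = {4,6,8}

Answer: {4,6,8}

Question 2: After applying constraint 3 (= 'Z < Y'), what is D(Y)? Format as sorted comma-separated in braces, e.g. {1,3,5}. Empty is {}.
Answer: {5,7,9}

Derivation:
Constraint 1 (X != Z) on D(X)={3,5,6} D(Z)={3,4,6,8,9}: no change
Constraint 2 (X < Z) on D(X)={3,5,6} D(Z)={3,4,6,8,9}: Z {3,4,6,8,9}->{4,6,8,9}
Constraint 3 (Z < Y) on D(Z)={4,6,8,9} D(Y)={4,5,7,9}: Z {4,6,8,9}->{4,6,8}; Y {4,5,7,9}->{5,7,9}
So after constraint 3: D(Y) = {5,7,9}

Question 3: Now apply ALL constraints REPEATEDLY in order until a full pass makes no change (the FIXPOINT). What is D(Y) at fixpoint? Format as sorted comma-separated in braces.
pass 0 (initial): D(Y)={4,5,7,9}
pass 1: Y {4,5,7,9}->{5,7,9}; Z {3,4,6,8,9}->{4,6,8}
pass 2: no change
Fixpoint after 2 passes: D(Y) = {5,7,9}

Answer: {5,7,9}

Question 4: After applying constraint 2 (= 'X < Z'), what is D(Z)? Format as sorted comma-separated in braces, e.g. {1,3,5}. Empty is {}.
Constraint 1 (X != Z) on D(X)={3,5,6} D(Z)={3,4,6,8,9}: no change
Constraint 2 (X < Z) on D(X)={3,5,6} D(Z)={3,4,6,8,9}: Z {3,4,6,8,9}->{4,6,8,9}
So after constraint 2: D(Z) = {4,6,8,9}

Answer: {4,6,8,9}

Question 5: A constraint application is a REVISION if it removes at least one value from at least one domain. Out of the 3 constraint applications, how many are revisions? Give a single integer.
Constraint 1 (X != Z) on D(X)={3,5,6} D(Z)={3,4,6,8,9}: no change => not a revision
Constraint 2 (X < Z) on D(X)={3,5,6} D(Z)={3,4,6,8,9}: Z {3,4,6,8,9}->{4,6,8,9} => REVISION
Constraint 3 (Z < Y) on D(Z)={4,6,8,9} D(Y)={4,5,7,9}: Z {4,6,8,9}->{4,6,8}; Y {4,5,7,9}->{5,7,9} => REVISION
Total revisions = 2

Answer: 2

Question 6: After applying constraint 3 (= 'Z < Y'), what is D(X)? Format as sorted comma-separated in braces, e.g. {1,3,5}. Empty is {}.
Answer: {3,5,6}

Derivation:
Constraint 1 (X != Z) on D(X)={3,5,6} D(Z)={3,4,6,8,9}: no change
Constraint 2 (X < Z) on D(X)={3,5,6} D(Z)={3,4,6,8,9}: Z {3,4,6,8,9}->{4,6,8,9}
Constraint 3 (Z < Y) on D(Z)={4,6,8,9} D(Y)={4,5,7,9}: Z {4,6,8,9}->{4,6,8}; Y {4,5,7,9}->{5,7,9}
So after constraint 3: D(X) = {3,5,6}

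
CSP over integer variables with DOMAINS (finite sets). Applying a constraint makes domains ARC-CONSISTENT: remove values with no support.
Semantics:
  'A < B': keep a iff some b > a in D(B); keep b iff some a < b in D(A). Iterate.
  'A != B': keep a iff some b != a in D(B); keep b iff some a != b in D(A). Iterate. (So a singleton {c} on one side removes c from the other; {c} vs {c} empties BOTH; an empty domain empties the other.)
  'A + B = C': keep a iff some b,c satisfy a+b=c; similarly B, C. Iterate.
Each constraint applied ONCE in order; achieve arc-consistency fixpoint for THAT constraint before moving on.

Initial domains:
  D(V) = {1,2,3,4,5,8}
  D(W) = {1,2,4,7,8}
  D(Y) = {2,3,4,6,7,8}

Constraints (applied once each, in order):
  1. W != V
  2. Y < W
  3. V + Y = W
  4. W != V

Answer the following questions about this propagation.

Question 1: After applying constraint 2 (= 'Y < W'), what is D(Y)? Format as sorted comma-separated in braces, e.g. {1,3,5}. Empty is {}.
Constraint 1 (W != V) on D(W)={1,2,4,7,8} D(V)={1,2,3,4,5,8}: no change
Constraint 2 (Y < W) on D(Y)={2,3,4,6,7,8} D(W)={1,2,4,7,8}: Y {2,3,4,6,7,8}->{2,3,4,6,7}; W {1,2,4,7,8}->{4,7,8}
So after constraint 2: D(Y) = {2,3,4,6,7}

Answer: {2,3,4,6,7}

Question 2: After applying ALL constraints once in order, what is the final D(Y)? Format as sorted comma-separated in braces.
Constraint 1 (W != V) on D(W)={1,2,4,7,8} D(V)={1,2,3,4,5,8}: no change
Constraint 2 (Y < W) on D(Y)={2,3,4,6,7,8} D(W)={1,2,4,7,8}: Y {2,3,4,6,7,8}->{2,3,4,6,7}; W {1,2,4,7,8}->{4,7,8}
Constraint 3 (V + Y = W) on D(V)={1,2,3,4,5,8} D(Y)={2,3,4,6,7} D(W)={4,7,8}: V {1,2,3,4,5,8}->{1,2,3,4,5}
Constraint 4 (W != V) on D(W)={4,7,8} D(V)={1,2,3,4,5}: no change
So after all 4 constraints: D(Y) = {2,3,4,6,7}

Answer: {2,3,4,6,7}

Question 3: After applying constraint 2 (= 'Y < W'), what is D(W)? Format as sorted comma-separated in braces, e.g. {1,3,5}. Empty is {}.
Constraint 1 (W != V) on D(W)={1,2,4,7,8} D(V)={1,2,3,4,5,8}: no change
Constraint 2 (Y < W) on D(Y)={2,3,4,6,7,8} D(W)={1,2,4,7,8}: Y {2,3,4,6,7,8}->{2,3,4,6,7}; W {1,2,4,7,8}->{4,7,8}
So after constraint 2: D(W) = {4,7,8}

Answer: {4,7,8}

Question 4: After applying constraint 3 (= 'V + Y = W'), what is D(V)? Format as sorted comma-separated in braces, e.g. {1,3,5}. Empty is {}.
Constraint 1 (W != V) on D(W)={1,2,4,7,8} D(V)={1,2,3,4,5,8}: no change
Constraint 2 (Y < W) on D(Y)={2,3,4,6,7,8} D(W)={1,2,4,7,8}: Y {2,3,4,6,7,8}->{2,3,4,6,7}; W {1,2,4,7,8}->{4,7,8}
Constraint 3 (V + Y = W) on D(V)={1,2,3,4,5,8} D(Y)={2,3,4,6,7} D(W)={4,7,8}: V {1,2,3,4,5,8}->{1,2,3,4,5}
So after constraint 3: D(V) = {1,2,3,4,5}

Answer: {1,2,3,4,5}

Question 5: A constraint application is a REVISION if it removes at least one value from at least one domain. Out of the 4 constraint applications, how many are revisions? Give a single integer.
Answer: 2

Derivation:
Constraint 1 (W != V) on D(W)={1,2,4,7,8} D(V)={1,2,3,4,5,8}: no change => not a revision
Constraint 2 (Y < W) on D(Y)={2,3,4,6,7,8} D(W)={1,2,4,7,8}: Y {2,3,4,6,7,8}->{2,3,4,6,7}; W {1,2,4,7,8}->{4,7,8} => REVISION
Constraint 3 (V + Y = W) on D(V)={1,2,3,4,5,8} D(Y)={2,3,4,6,7} D(W)={4,7,8}: V {1,2,3,4,5,8}->{1,2,3,4,5} => REVISION
Constraint 4 (W != V) on D(W)={4,7,8} D(V)={1,2,3,4,5}: no change => not a revision
Total revisions = 2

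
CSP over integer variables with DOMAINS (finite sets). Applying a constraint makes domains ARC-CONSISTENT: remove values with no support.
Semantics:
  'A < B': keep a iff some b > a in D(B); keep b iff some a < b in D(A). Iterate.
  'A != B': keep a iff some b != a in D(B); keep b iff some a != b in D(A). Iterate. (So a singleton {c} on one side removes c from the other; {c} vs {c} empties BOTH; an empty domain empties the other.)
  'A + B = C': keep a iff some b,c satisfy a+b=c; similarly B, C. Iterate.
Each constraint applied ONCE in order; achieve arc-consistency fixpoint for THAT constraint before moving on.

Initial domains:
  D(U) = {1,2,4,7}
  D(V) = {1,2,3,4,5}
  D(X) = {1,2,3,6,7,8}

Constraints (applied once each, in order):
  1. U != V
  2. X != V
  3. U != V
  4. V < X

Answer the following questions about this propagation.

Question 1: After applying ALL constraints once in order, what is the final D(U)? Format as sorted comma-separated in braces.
Answer: {1,2,4,7}

Derivation:
Constraint 1 (U != V) on D(U)={1,2,4,7} D(V)={1,2,3,4,5}: no change
Constraint 2 (X != V) on D(X)={1,2,3,6,7,8} D(V)={1,2,3,4,5}: no change
Constraint 3 (U != V) on D(U)={1,2,4,7} D(V)={1,2,3,4,5}: no change
Constraint 4 (V < X) on D(V)={1,2,3,4,5} D(X)={1,2,3,6,7,8}: X {1,2,3,6,7,8}->{2,3,6,7,8}
So after all 4 constraints: D(U) = {1,2,4,7}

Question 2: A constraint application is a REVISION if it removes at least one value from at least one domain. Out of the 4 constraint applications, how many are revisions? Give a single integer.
Constraint 1 (U != V) on D(U)={1,2,4,7} D(V)={1,2,3,4,5}: no change => not a revision
Constraint 2 (X != V) on D(X)={1,2,3,6,7,8} D(V)={1,2,3,4,5}: no change => not a revision
Constraint 3 (U != V) on D(U)={1,2,4,7} D(V)={1,2,3,4,5}: no change => not a revision
Constraint 4 (V < X) on D(V)={1,2,3,4,5} D(X)={1,2,3,6,7,8}: X {1,2,3,6,7,8}->{2,3,6,7,8} => REVISION
Total revisions = 1

Answer: 1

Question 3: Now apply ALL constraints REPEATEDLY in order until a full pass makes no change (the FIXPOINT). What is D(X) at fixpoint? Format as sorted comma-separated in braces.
Answer: {2,3,6,7,8}

Derivation:
pass 0 (initial): D(X)={1,2,3,6,7,8}
pass 1: X {1,2,3,6,7,8}->{2,3,6,7,8}
pass 2: no change
Fixpoint after 2 passes: D(X) = {2,3,6,7,8}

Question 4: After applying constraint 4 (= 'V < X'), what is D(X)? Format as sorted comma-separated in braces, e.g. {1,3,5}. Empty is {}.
Constraint 1 (U != V) on D(U)={1,2,4,7} D(V)={1,2,3,4,5}: no change
Constraint 2 (X != V) on D(X)={1,2,3,6,7,8} D(V)={1,2,3,4,5}: no change
Constraint 3 (U != V) on D(U)={1,2,4,7} D(V)={1,2,3,4,5}: no change
Constraint 4 (V < X) on D(V)={1,2,3,4,5} D(X)={1,2,3,6,7,8}: X {1,2,3,6,7,8}->{2,3,6,7,8}
So after constraint 4: D(X) = {2,3,6,7,8}

Answer: {2,3,6,7,8}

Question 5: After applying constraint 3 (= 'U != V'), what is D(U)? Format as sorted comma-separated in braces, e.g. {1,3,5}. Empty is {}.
Answer: {1,2,4,7}

Derivation:
Constraint 1 (U != V) on D(U)={1,2,4,7} D(V)={1,2,3,4,5}: no change
Constraint 2 (X != V) on D(X)={1,2,3,6,7,8} D(V)={1,2,3,4,5}: no change
Constraint 3 (U != V) on D(U)={1,2,4,7} D(V)={1,2,3,4,5}: no change
So after constraint 3: D(U) = {1,2,4,7}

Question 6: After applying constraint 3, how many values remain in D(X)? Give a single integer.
Constraint 1 (U != V) on D(U)={1,2,4,7} D(V)={1,2,3,4,5}: no change
Constraint 2 (X != V) on D(X)={1,2,3,6,7,8} D(V)={1,2,3,4,5}: no change
Constraint 3 (U != V) on D(U)={1,2,4,7} D(V)={1,2,3,4,5}: no change
So after constraint 3: D(X)={1,2,3,6,7,8}, size = 6

Answer: 6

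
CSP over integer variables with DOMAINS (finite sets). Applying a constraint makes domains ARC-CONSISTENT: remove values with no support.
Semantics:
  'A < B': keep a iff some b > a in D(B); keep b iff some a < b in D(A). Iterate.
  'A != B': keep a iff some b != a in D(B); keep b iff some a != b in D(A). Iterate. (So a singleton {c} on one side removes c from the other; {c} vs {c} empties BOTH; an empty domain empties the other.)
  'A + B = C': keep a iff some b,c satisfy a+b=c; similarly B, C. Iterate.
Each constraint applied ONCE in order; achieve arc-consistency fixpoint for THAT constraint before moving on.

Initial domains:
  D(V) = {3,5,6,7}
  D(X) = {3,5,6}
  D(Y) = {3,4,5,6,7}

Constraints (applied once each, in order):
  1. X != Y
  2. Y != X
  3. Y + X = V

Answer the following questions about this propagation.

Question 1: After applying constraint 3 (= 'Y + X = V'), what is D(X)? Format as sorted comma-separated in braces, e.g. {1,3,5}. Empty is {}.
Constraint 1 (X != Y) on D(X)={3,5,6} D(Y)={3,4,5,6,7}: no change
Constraint 2 (Y != X) on D(Y)={3,4,5,6,7} D(X)={3,5,6}: no change
Constraint 3 (Y + X = V) on D(Y)={3,4,5,6,7} D(X)={3,5,6} D(V)={3,5,6,7}: Y {3,4,5,6,7}->{3,4}; X {3,5,6}->{3}; V {3,5,6,7}->{6,7}
So after constraint 3: D(X) = {3}

Answer: {3}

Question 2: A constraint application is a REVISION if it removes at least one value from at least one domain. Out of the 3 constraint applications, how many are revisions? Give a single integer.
Answer: 1

Derivation:
Constraint 1 (X != Y) on D(X)={3,5,6} D(Y)={3,4,5,6,7}: no change => not a revision
Constraint 2 (Y != X) on D(Y)={3,4,5,6,7} D(X)={3,5,6}: no change => not a revision
Constraint 3 (Y + X = V) on D(Y)={3,4,5,6,7} D(X)={3,5,6} D(V)={3,5,6,7}: Y {3,4,5,6,7}->{3,4}; X {3,5,6}->{3}; V {3,5,6,7}->{6,7} => REVISION
Total revisions = 1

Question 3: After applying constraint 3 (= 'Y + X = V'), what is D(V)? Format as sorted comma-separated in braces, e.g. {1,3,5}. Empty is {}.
Answer: {6,7}

Derivation:
Constraint 1 (X != Y) on D(X)={3,5,6} D(Y)={3,4,5,6,7}: no change
Constraint 2 (Y != X) on D(Y)={3,4,5,6,7} D(X)={3,5,6}: no change
Constraint 3 (Y + X = V) on D(Y)={3,4,5,6,7} D(X)={3,5,6} D(V)={3,5,6,7}: Y {3,4,5,6,7}->{3,4}; X {3,5,6}->{3}; V {3,5,6,7}->{6,7}
So after constraint 3: D(V) = {6,7}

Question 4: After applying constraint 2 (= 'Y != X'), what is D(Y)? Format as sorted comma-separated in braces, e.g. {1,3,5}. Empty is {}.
Answer: {3,4,5,6,7}

Derivation:
Constraint 1 (X != Y) on D(X)={3,5,6} D(Y)={3,4,5,6,7}: no change
Constraint 2 (Y != X) on D(Y)={3,4,5,6,7} D(X)={3,5,6}: no change
So after constraint 2: D(Y) = {3,4,5,6,7}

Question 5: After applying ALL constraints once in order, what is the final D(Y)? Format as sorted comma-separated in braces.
Answer: {3,4}

Derivation:
Constraint 1 (X != Y) on D(X)={3,5,6} D(Y)={3,4,5,6,7}: no change
Constraint 2 (Y != X) on D(Y)={3,4,5,6,7} D(X)={3,5,6}: no change
Constraint 3 (Y + X = V) on D(Y)={3,4,5,6,7} D(X)={3,5,6} D(V)={3,5,6,7}: Y {3,4,5,6,7}->{3,4}; X {3,5,6}->{3}; V {3,5,6,7}->{6,7}
So after all 3 constraints: D(Y) = {3,4}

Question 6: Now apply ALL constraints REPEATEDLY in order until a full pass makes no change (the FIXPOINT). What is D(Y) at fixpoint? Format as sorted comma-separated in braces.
pass 0 (initial): D(Y)={3,4,5,6,7}
pass 1: V {3,5,6,7}->{6,7}; X {3,5,6}->{3}; Y {3,4,5,6,7}->{3,4}
pass 2: V {6,7}->{7}; Y {3,4}->{4}
pass 3: no change
Fixpoint after 3 passes: D(Y) = {4}

Answer: {4}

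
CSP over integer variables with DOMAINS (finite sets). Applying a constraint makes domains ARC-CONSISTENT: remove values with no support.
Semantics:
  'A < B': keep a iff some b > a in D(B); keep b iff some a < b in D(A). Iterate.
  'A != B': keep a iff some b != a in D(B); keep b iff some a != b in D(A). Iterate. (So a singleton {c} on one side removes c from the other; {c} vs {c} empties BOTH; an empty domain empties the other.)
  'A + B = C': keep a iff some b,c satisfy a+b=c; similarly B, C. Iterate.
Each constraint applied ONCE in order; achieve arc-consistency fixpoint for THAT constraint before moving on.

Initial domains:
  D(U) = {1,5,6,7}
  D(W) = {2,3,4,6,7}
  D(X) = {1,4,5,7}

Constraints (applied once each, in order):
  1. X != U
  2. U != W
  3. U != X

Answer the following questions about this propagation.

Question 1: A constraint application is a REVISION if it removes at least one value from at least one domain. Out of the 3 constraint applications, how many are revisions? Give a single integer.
Answer: 0

Derivation:
Constraint 1 (X != U) on D(X)={1,4,5,7} D(U)={1,5,6,7}: no change => not a revision
Constraint 2 (U != W) on D(U)={1,5,6,7} D(W)={2,3,4,6,7}: no change => not a revision
Constraint 3 (U != X) on D(U)={1,5,6,7} D(X)={1,4,5,7}: no change => not a revision
Total revisions = 0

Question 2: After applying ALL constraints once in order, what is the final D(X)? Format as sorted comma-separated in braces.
Constraint 1 (X != U) on D(X)={1,4,5,7} D(U)={1,5,6,7}: no change
Constraint 2 (U != W) on D(U)={1,5,6,7} D(W)={2,3,4,6,7}: no change
Constraint 3 (U != X) on D(U)={1,5,6,7} D(X)={1,4,5,7}: no change
So after all 3 constraints: D(X) = {1,4,5,7}

Answer: {1,4,5,7}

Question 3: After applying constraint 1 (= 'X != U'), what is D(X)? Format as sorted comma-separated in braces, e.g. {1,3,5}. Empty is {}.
Constraint 1 (X != U) on D(X)={1,4,5,7} D(U)={1,5,6,7}: no change
So after constraint 1: D(X) = {1,4,5,7}

Answer: {1,4,5,7}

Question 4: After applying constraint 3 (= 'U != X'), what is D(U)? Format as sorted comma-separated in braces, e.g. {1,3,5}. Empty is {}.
Constraint 1 (X != U) on D(X)={1,4,5,7} D(U)={1,5,6,7}: no change
Constraint 2 (U != W) on D(U)={1,5,6,7} D(W)={2,3,4,6,7}: no change
Constraint 3 (U != X) on D(U)={1,5,6,7} D(X)={1,4,5,7}: no change
So after constraint 3: D(U) = {1,5,6,7}

Answer: {1,5,6,7}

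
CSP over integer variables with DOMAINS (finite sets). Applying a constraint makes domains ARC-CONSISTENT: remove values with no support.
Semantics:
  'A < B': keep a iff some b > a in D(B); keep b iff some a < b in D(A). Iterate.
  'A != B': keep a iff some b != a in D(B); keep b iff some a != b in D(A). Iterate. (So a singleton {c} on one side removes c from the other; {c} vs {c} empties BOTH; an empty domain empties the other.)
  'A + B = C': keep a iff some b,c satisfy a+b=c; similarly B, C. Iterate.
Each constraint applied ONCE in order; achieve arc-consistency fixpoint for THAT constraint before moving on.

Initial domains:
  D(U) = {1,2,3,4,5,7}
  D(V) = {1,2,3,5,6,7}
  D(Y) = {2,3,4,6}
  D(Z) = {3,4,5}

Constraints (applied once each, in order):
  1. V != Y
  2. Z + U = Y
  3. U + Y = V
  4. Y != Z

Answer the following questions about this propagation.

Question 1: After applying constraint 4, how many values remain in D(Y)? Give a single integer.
Constraint 1 (V != Y) on D(V)={1,2,3,5,6,7} D(Y)={2,3,4,6}: no change
Constraint 2 (Z + U = Y) on D(Z)={3,4,5} D(U)={1,2,3,4,5,7} D(Y)={2,3,4,6}: U {1,2,3,4,5,7}->{1,2,3}; Y {2,3,4,6}->{4,6}
Constraint 3 (U + Y = V) on D(U)={1,2,3} D(Y)={4,6} D(V)={1,2,3,5,6,7}: V {1,2,3,5,6,7}->{5,6,7}
Constraint 4 (Y != Z) on D(Y)={4,6} D(Z)={3,4,5}: no change
So after constraint 4: D(Y)={4,6}, size = 2

Answer: 2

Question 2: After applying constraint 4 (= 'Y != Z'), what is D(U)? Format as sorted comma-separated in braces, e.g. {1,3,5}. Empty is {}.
Constraint 1 (V != Y) on D(V)={1,2,3,5,6,7} D(Y)={2,3,4,6}: no change
Constraint 2 (Z + U = Y) on D(Z)={3,4,5} D(U)={1,2,3,4,5,7} D(Y)={2,3,4,6}: U {1,2,3,4,5,7}->{1,2,3}; Y {2,3,4,6}->{4,6}
Constraint 3 (U + Y = V) on D(U)={1,2,3} D(Y)={4,6} D(V)={1,2,3,5,6,7}: V {1,2,3,5,6,7}->{5,6,7}
Constraint 4 (Y != Z) on D(Y)={4,6} D(Z)={3,4,5}: no change
So after constraint 4: D(U) = {1,2,3}

Answer: {1,2,3}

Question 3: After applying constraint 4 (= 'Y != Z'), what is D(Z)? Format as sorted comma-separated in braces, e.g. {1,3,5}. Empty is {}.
Answer: {3,4,5}

Derivation:
Constraint 1 (V != Y) on D(V)={1,2,3,5,6,7} D(Y)={2,3,4,6}: no change
Constraint 2 (Z + U = Y) on D(Z)={3,4,5} D(U)={1,2,3,4,5,7} D(Y)={2,3,4,6}: U {1,2,3,4,5,7}->{1,2,3}; Y {2,3,4,6}->{4,6}
Constraint 3 (U + Y = V) on D(U)={1,2,3} D(Y)={4,6} D(V)={1,2,3,5,6,7}: V {1,2,3,5,6,7}->{5,6,7}
Constraint 4 (Y != Z) on D(Y)={4,6} D(Z)={3,4,5}: no change
So after constraint 4: D(Z) = {3,4,5}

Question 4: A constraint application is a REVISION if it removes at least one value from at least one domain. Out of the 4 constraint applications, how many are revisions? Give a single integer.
Answer: 2

Derivation:
Constraint 1 (V != Y) on D(V)={1,2,3,5,6,7} D(Y)={2,3,4,6}: no change => not a revision
Constraint 2 (Z + U = Y) on D(Z)={3,4,5} D(U)={1,2,3,4,5,7} D(Y)={2,3,4,6}: U {1,2,3,4,5,7}->{1,2,3}; Y {2,3,4,6}->{4,6} => REVISION
Constraint 3 (U + Y = V) on D(U)={1,2,3} D(Y)={4,6} D(V)={1,2,3,5,6,7}: V {1,2,3,5,6,7}->{5,6,7} => REVISION
Constraint 4 (Y != Z) on D(Y)={4,6} D(Z)={3,4,5}: no change => not a revision
Total revisions = 2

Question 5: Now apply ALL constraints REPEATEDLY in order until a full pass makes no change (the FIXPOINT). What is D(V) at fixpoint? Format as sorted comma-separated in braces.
Answer: {5,6,7}

Derivation:
pass 0 (initial): D(V)={1,2,3,5,6,7}
pass 1: U {1,2,3,4,5,7}->{1,2,3}; V {1,2,3,5,6,7}->{5,6,7}; Y {2,3,4,6}->{4,6}
pass 2: no change
Fixpoint after 2 passes: D(V) = {5,6,7}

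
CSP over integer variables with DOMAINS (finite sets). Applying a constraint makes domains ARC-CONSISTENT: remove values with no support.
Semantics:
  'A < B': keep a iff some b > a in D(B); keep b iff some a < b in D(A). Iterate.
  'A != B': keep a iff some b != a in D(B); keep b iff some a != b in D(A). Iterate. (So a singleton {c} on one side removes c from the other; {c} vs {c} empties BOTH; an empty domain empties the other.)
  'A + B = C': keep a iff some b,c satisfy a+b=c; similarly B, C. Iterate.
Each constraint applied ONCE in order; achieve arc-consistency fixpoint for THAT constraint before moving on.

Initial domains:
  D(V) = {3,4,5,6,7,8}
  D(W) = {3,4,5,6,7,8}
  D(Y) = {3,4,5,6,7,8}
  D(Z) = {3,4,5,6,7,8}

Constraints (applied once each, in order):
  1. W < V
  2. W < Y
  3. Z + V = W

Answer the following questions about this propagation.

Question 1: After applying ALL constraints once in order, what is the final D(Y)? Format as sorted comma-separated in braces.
Answer: {4,5,6,7,8}

Derivation:
Constraint 1 (W < V) on D(W)={3,4,5,6,7,8} D(V)={3,4,5,6,7,8}: W {3,4,5,6,7,8}->{3,4,5,6,7}; V {3,4,5,6,7,8}->{4,5,6,7,8}
Constraint 2 (W < Y) on D(W)={3,4,5,6,7} D(Y)={3,4,5,6,7,8}: Y {3,4,5,6,7,8}->{4,5,6,7,8}
Constraint 3 (Z + V = W) on D(Z)={3,4,5,6,7,8} D(V)={4,5,6,7,8} D(W)={3,4,5,6,7}: Z {3,4,5,6,7,8}->{3}; V {4,5,6,7,8}->{4}; W {3,4,5,6,7}->{7}
So after all 3 constraints: D(Y) = {4,5,6,7,8}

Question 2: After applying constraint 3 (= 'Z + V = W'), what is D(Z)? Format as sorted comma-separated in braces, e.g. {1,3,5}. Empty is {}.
Answer: {3}

Derivation:
Constraint 1 (W < V) on D(W)={3,4,5,6,7,8} D(V)={3,4,5,6,7,8}: W {3,4,5,6,7,8}->{3,4,5,6,7}; V {3,4,5,6,7,8}->{4,5,6,7,8}
Constraint 2 (W < Y) on D(W)={3,4,5,6,7} D(Y)={3,4,5,6,7,8}: Y {3,4,5,6,7,8}->{4,5,6,7,8}
Constraint 3 (Z + V = W) on D(Z)={3,4,5,6,7,8} D(V)={4,5,6,7,8} D(W)={3,4,5,6,7}: Z {3,4,5,6,7,8}->{3}; V {4,5,6,7,8}->{4}; W {3,4,5,6,7}->{7}
So after constraint 3: D(Z) = {3}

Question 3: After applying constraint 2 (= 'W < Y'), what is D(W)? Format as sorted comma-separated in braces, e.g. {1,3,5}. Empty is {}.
Constraint 1 (W < V) on D(W)={3,4,5,6,7,8} D(V)={3,4,5,6,7,8}: W {3,4,5,6,7,8}->{3,4,5,6,7}; V {3,4,5,6,7,8}->{4,5,6,7,8}
Constraint 2 (W < Y) on D(W)={3,4,5,6,7} D(Y)={3,4,5,6,7,8}: Y {3,4,5,6,7,8}->{4,5,6,7,8}
So after constraint 2: D(W) = {3,4,5,6,7}

Answer: {3,4,5,6,7}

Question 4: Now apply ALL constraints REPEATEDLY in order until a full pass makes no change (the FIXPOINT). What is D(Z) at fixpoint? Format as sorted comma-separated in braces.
pass 0 (initial): D(Z)={3,4,5,6,7,8}
pass 1: V {3,4,5,6,7,8}->{4}; W {3,4,5,6,7,8}->{7}; Y {3,4,5,6,7,8}->{4,5,6,7,8}; Z {3,4,5,6,7,8}->{3}
pass 2: V {4}->{}; W {7}->{}; Y {4,5,6,7,8}->{}; Z {3}->{}
pass 3: no change
Fixpoint after 3 passes: D(Z) = {}

Answer: {}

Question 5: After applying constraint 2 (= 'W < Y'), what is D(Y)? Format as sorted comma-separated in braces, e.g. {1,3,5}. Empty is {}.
Constraint 1 (W < V) on D(W)={3,4,5,6,7,8} D(V)={3,4,5,6,7,8}: W {3,4,5,6,7,8}->{3,4,5,6,7}; V {3,4,5,6,7,8}->{4,5,6,7,8}
Constraint 2 (W < Y) on D(W)={3,4,5,6,7} D(Y)={3,4,5,6,7,8}: Y {3,4,5,6,7,8}->{4,5,6,7,8}
So after constraint 2: D(Y) = {4,5,6,7,8}

Answer: {4,5,6,7,8}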